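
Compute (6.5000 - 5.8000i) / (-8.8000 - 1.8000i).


Conjugate of z2 = -8.8000 + 1.8000i
Numerator: (6.5000 - 5.8000i)(-8.8000 + 1.8000i) = -46.7600 + 62.7400i
Denominator: (-8.8)^2 + (-1.8)^2 = 80.68
Result = (-46.7600 + 62.7400i)/80.68

-0.5796 + 0.7776i


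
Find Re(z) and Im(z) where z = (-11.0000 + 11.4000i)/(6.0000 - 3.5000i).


Multiply by conjugate: (-11.0000 + 11.4000i)(6.0000 + 3.5000i) / (6^2 + (-3.5)^2)
Numerator real = -11*6 + 11.4*(-3.5) = -105.9
Numerator imag = 11.4*6 - (-11)*(-3.5) = 29.9
Denominator = 48.25
Re(z) = -105.9/48.25 = -2.1948
Im(z) = 29.9/48.25 = 0.6197

Re(z) = -2.1948, Im(z) = 0.6197


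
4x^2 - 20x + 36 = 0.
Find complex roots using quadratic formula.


disc = (-20)^2 - 4*4*36 = 400 - 576 = -176
sqrt(|disc|) = sqrt(176) = 13.2665
Real part = 20/(2*4) = 2.5000
Imag part = 13.2665/(2*4) = 1.6583

2.5000 ± 1.6583i


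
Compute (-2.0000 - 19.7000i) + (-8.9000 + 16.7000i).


Real: -2 - 8.9 = -10.9
Imag: -19.7 + 16.7 = -3

-10.9000 - 3.0000i


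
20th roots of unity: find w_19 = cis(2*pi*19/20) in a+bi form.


Angle = 360*19/20 = 342°
a = cos(342°) = 0.9511
b = sin(342°) = -0.3090

0.9511 - 0.3090i


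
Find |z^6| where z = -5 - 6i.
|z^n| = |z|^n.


|z| = sqrt(25+36) = sqrt(61) = 7.8102
|z^6| = |z|^6 = (sqrt(61))^6 = 61^3 = 226981

|z^6| = 226981


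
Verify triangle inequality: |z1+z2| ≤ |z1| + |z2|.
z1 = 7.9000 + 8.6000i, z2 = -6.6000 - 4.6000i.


|z1| = sqrt(7.9^2 + 8.6^2) = sqrt(136.37) = 11.6778
|z2| = sqrt((-6.6)^2 + (-4.6)^2) = sqrt(64.72) = 8.0449
z1+z2 = 1.3000 + 4.0000i
|z1+z2| = sqrt(17.69) = 4.2059
|z1|+|z2| = 11.6778 + 8.0449 = 19.7227

|z1+z2| = 4.2059 ≤ |z1|+|z2| = 19.7227 (verified)


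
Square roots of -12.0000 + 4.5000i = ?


|z| = sqrt(144+20.25) = 12.8160
sqrt((|z|+a)/2) = sqrt((12.8160+(-12))/2) = sqrt(0.4080) = 0.6388
sqrt((|z|-a)/2) = sqrt((12.8160-(-12))/2) = sqrt(12.4080) = 3.5225

±(0.6388 + 3.5225i) i.e. 0.6388 + 3.5225i and -0.6388 - 3.5225i


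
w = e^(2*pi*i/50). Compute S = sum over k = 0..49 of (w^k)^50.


The roots are w_k = w^k with w = e^(2*pi*i/50), and (w^k)^50 = (w^50)^k.
So S = 1 + u + u^2 + ... + u^(49) with u = w^50.
50 = 1*50 + 0, so 50 is a multiple of 50 and u = (w^50)^1 = 1.
Every one of the 50 terms equals 1: S = 50

S = 50


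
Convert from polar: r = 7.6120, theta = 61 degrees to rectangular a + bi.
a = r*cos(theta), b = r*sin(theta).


a = 7.6120*cos(61°) = 7.6120*0.48481 = 3.6904
b = 7.6120*sin(61°) = 7.6120*0.87462 = 6.6576

3.6904 + 6.6576i


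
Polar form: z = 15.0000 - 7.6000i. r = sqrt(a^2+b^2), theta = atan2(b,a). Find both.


r = sqrt(225+57.76) = sqrt(282.76) = 16.8155
theta = atan2(-7.6, 15) = -26.8698 degrees

r = 16.8155, theta = -26.8698 degrees


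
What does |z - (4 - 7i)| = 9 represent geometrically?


|z - z0| = r is a circle with center z0 and radius r.
Center = (4, -7), radius = 9

Circle with center (4, -7) and radius 9


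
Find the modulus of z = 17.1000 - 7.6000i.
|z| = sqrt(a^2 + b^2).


|z| = sqrt(17.1^2 + (-7.6)^2) = sqrt(292.41 + 57.76) = sqrt(350.17) = 18.7128

|z| = 18.7128


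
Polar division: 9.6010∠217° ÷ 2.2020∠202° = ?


r = 9.6010 / 2.2020 = 4.3601
theta = 217° - 202° = 15° = 15° (mod 360)

4.3601 cis(15°)


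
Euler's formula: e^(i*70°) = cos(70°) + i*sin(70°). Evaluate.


cos(70°) = 0.3420
sin(70°) = 0.9397

e^(i*70°) = 0.3420 + 0.9397i


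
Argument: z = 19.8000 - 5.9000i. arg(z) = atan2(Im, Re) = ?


Re = 19.8, Im = -5.9
arg = atan2(-5.9, 19.8) = -16.5930 degrees

arg(z) = -16.5930 degrees


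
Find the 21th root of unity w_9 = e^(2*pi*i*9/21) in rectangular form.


Angle = 360*9/21 = 154.2857°
a = cos(154.2857°) = -0.9010
b = sin(154.2857°) = 0.4339

-0.9010 + 0.4339i


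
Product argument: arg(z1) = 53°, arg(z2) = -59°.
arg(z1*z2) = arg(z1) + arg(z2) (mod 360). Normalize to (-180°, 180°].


arg(z1*z2) = 53° - 59° = -6°
Normalized to (-180°, 180°]: -6°

-6°


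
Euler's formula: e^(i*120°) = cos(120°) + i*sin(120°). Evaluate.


cos(120°) = -0.5000
sin(120°) = 0.8660

e^(i*120°) = -0.5000 + 0.8660i


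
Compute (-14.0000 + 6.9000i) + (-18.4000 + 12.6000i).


Real: -14 - 18.4 = -32.4
Imag: 6.9 + 12.6 = 19.5

-32.4000 + 19.5000i


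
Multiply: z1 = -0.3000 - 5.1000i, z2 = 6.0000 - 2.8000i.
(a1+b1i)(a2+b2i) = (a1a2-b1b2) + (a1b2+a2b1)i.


Real = -0.3*6 - (-5.1)*(-2.8) = -1.8 - 14.28 = -16.08
Imag = -0.3*(-2.8) + 6*(-5.1) = 0.84 - (30.6) = -29.76

-16.0800 - 29.7600i


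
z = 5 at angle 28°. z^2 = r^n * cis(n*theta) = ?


r^2 = 5^2 = 25
n*theta = 2*28° = 56° = 56° (mod 360)
a = 25*cos(56°) = 13.9798
b = 25*sin(56°) = 20.7259

25 cis(56°) = 13.9798 + 20.7259i


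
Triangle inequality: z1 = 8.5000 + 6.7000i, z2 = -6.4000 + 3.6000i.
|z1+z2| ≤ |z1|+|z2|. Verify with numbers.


|z1| = sqrt(8.5^2 + 6.7^2) = sqrt(117.14) = 10.8231
|z2| = sqrt((-6.4)^2 + 3.6^2) = sqrt(53.92) = 7.3430
z1+z2 = 2.1000 + 10.3000i
|z1+z2| = sqrt(110.5) = 10.5119
|z1|+|z2| = 10.8231 + 7.3430 = 18.1661

|z1+z2| = 10.5119 ≤ |z1|+|z2| = 18.1661 (verified)


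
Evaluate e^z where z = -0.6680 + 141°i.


e^-0.6680 = 0.51273
cos(141°) = -0.77715
sin(141°) = 0.6293
Real = 0.51273*(-0.77715) = -0.3985
Imag = 0.51273*0.6293 = 0.3227

-0.3985 + 0.3227i


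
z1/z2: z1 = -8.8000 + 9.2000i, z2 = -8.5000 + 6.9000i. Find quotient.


Conjugate of z2 = -8.5000 - 6.9000i
Numerator: (-8.8000 + 9.2000i)(-8.5000 - 6.9000i) = 138.2800 - 17.4800i
Denominator: (-8.5)^2 + 6.9^2 = 119.86
Result = (138.2800 - 17.4800i)/119.86

1.1537 - 0.1458i


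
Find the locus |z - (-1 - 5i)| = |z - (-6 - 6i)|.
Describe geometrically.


Equal distances means the locus is the perpendicular bisector of z1 and z2.
Midpoint = ((-1+(-6))/2, (-5+(-6))/2) = (-3.5000, -5.5000)

Perpendicular bisector through (-3.5000, -5.5000)


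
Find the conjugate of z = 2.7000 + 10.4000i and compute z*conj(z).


z_bar = 2.7000 - 10.4000i
z*z_bar = 2.7^2 + 10.4^2 = 7.29 + 108.16 = 115.45

z_bar = 2.7000 - 10.4000i, z*z_bar = 115.45


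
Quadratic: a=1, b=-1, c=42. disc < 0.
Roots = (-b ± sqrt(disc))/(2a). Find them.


disc = (-1)^2 - 4*1*42 = 1 - 168 = -167
sqrt(|disc|) = sqrt(167) = 12.9228
Real part = 1/(2*1) = 0.5000
Imag part = 12.9228/(2*1) = 6.4614

0.5000 ± 6.4614i


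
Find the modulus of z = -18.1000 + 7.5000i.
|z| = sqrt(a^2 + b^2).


|z| = sqrt((-18.1)^2 + 7.5^2) = sqrt(327.61 + 56.25) = sqrt(383.86) = 19.5923

|z| = 19.5923


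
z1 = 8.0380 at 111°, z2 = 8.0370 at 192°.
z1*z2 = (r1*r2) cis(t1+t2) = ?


r = 8.0380 * 8.0370 = 64.6014
theta = 111° + 192° = 303° = 303° (mod 360)

64.6014 cis(303°)


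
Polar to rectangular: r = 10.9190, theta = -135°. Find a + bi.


a = 10.9190*cos(-135°) = 10.9190*(-0.70711) = -7.7209
b = 10.9190*sin(-135°) = 10.9190*(-0.70711) = -7.7209

-7.7209 - 7.7209i


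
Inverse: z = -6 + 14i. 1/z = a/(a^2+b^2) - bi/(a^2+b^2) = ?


|z|^2 = 36+196 = 232
1/z = (-6 - 14i)/232

1/z = -0.0259 - 0.0603i


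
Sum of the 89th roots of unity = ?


The sum of all 89th roots of unity is 0.
Geometric series: (1 - w^89)/(1 - w) = (1-1)/(1-w) = 0 since w^89 = 1, w ≠ 1.
Alternatively: coefficient of z^88 in z^89 - 1 is 0.

0


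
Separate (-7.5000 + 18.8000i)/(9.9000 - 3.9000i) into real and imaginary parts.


Multiply by conjugate: (-7.5000 + 18.8000i)(9.9000 + 3.9000i) / (9.9^2 + (-3.9)^2)
Numerator real = -7.5*9.9 + 18.8*(-3.9) = -147.57
Numerator imag = 18.8*9.9 - (-7.5)*(-3.9) = 156.87
Denominator = 113.22
Re(z) = -147.57/113.22 = -1.3034
Im(z) = 156.87/113.22 = 1.3855

Re(z) = -1.3034, Im(z) = 1.3855


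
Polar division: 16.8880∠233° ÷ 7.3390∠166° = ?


r = 16.8880 / 7.3390 = 2.3011
theta = 233° - 166° = 67° = 67° (mod 360)

2.3011 cis(67°)


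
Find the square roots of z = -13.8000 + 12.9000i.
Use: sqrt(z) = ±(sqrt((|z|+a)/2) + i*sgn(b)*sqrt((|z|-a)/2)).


|z| = sqrt(190.44+166.41) = 18.8905
sqrt((|z|+a)/2) = sqrt((18.8905+(-13.8))/2) = sqrt(2.5452) = 1.5954
sqrt((|z|-a)/2) = sqrt((18.8905-(-13.8))/2) = sqrt(16.3452) = 4.0429

±(1.5954 + 4.0429i) i.e. 1.5954 + 4.0429i and -1.5954 - 4.0429i


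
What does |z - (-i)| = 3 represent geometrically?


|z - z0| = r is a circle with center z0 and radius r.
Center = (0, -1), radius = 3

Circle with center (0, -1) and radius 3


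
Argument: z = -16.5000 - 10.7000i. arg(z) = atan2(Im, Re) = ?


Re = -16.5, Im = -10.7
arg = atan2(-10.7, -16.5) = -147.0372 degrees

arg(z) = -147.0372 degrees


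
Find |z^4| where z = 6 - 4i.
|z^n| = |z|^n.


|z| = sqrt(36+16) = sqrt(52) = 7.2111
|z^4| = |z|^4 = (sqrt(52))^4 = 52^2 = 2704

|z^4| = 2704


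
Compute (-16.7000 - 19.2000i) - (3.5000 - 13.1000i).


Real: -16.7 - 3.5 = -20.2
Imag: -19.2 + 13.1 = -6.1

-20.2000 - 6.1000i


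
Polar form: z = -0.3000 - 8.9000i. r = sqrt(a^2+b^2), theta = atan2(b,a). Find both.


r = sqrt(0.09+79.21) = sqrt(79.3) = 8.9051
theta = atan2(-8.9, -0.3) = -91.9306 degrees

r = 8.9051, theta = -91.9306 degrees


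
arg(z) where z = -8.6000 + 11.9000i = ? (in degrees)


Re = -8.6, Im = 11.9
arg = atan2(11.9, -8.6) = 125.8552 degrees

arg(z) = 125.8552 degrees


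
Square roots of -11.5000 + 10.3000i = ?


|z| = sqrt(132.25+106.09) = 15.4383
sqrt((|z|+a)/2) = sqrt((15.4383+(-11.5))/2) = sqrt(1.9691) = 1.4033
sqrt((|z|-a)/2) = sqrt((15.4383-(-11.5))/2) = sqrt(13.4691) = 3.6700

±(1.4033 + 3.6700i) i.e. 1.4033 + 3.6700i and -1.4033 - 3.6700i


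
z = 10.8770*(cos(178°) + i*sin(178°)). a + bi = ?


a = 10.8770*cos(178°) = 10.8770*(-0.99939) = -10.8704
b = 10.8770*sin(178°) = 10.8770*0.0349 = 0.3796

-10.8704 + 0.3796i


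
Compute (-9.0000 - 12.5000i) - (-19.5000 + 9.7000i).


Real: -9 + 19.5 = 10.5
Imag: -12.5 - 9.7 = -22.2

10.5000 - 22.2000i


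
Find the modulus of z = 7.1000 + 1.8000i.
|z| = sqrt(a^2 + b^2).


|z| = sqrt(7.1^2 + 1.8^2) = sqrt(50.41 + 3.24) = sqrt(53.65) = 7.3246

|z| = 7.3246


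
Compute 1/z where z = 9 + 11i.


|z|^2 = 81+121 = 202
1/z = (9 - 11i)/202

1/z = 0.0446 - 0.0545i


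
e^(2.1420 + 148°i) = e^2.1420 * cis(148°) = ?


e^2.1420 = 8.51645
cos(148°) = -0.84805
sin(148°) = 0.52992
Real = 8.51645*(-0.84805) = -7.2224
Imag = 8.51645*0.52992 = 4.5130

-7.2224 + 4.5130i


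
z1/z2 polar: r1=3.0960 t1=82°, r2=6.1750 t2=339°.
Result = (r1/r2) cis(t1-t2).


r = 3.0960 / 6.1750 = 0.5014
theta = 82° - 339° = -257° = 103° (mod 360)

0.5014 cis(103°)


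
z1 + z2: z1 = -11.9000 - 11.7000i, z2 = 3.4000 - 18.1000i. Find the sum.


Real: -11.9 + 3.4 = -8.5
Imag: -11.7 - 18.1 = -29.8

-8.5000 - 29.8000i


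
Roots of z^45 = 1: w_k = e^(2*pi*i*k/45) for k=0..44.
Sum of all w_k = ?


The sum of all 45th roots of unity is 0.
Geometric series: (1 - w^45)/(1 - w) = (1-1)/(1-w) = 0 since w^45 = 1, w ≠ 1.
Alternatively: coefficient of z^44 in z^45 - 1 is 0.

0


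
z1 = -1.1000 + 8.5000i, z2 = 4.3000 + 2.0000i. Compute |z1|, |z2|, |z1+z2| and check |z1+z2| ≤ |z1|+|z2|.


|z1| = sqrt((-1.1)^2 + 8.5^2) = sqrt(73.46) = 8.5709
|z2| = sqrt(4.3^2 + 2^2) = sqrt(22.49) = 4.7424
z1+z2 = 3.2000 + 10.5000i
|z1+z2| = sqrt(120.49) = 10.9768
|z1|+|z2| = 8.5709 + 4.7424 = 13.3133

|z1+z2| = 10.9768 ≤ |z1|+|z2| = 13.3133 (verified)


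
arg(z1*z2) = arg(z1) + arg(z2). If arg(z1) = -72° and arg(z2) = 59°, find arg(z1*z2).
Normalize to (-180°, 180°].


arg(z1*z2) = -72° + 59° = -13°
Normalized to (-180°, 180°]: -13°

-13°


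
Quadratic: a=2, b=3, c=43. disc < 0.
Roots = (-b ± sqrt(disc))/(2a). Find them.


disc = 3^2 - 4*2*43 = 9 - 344 = -335
sqrt(|disc|) = sqrt(335) = 18.3030
Real part = -3/(2*2) = -0.7500
Imag part = 18.3030/(2*2) = 4.5758

-0.7500 ± 4.5758i


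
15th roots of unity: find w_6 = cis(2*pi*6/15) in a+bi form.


Angle = 360*6/15 = 144°
a = cos(144°) = -0.8090
b = sin(144°) = 0.5878

-0.8090 + 0.5878i


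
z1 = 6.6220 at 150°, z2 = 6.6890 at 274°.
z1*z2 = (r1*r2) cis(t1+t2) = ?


r = 6.6220 * 6.6890 = 44.2946
theta = 150° + 274° = 424° = 64° (mod 360)

44.2946 cis(64°)


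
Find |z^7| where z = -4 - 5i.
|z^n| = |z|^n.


|z| = sqrt(16+25) = sqrt(41) = 6.4031
|z^7| = |z|^7 = (sqrt(41))^7 = 41^3 * sqrt(41) = 68921*sqrt(41)

|z^7| = 68921*sqrt(41) ≈ 441309.7256


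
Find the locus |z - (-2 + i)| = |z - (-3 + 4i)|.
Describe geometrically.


Equal distances means the locus is the perpendicular bisector of z1 and z2.
Midpoint = ((-2+(-3))/2, (1+4)/2) = (-2.5000, 2.5000)

Perpendicular bisector through (-2.5000, 2.5000)


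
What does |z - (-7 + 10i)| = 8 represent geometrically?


|z - z0| = r is a circle with center z0 and radius r.
Center = (-7, 10), radius = 8

Circle with center (-7, 10) and radius 8


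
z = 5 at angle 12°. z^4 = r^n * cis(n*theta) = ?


r^4 = 5^4 = 625
n*theta = 4*12° = 48° = 48° (mod 360)
a = 625*cos(48°) = 418.2066
b = 625*sin(48°) = 464.4655

625 cis(48°) = 418.2066 + 464.4655i


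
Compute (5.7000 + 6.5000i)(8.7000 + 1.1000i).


Real = 5.7*8.7 - 6.5*1.1 = 49.59 - 7.15 = 42.44
Imag = 5.7*1.1 + 8.7*6.5 = 6.27 + 56.55 = 62.82

42.4400 + 62.8200i


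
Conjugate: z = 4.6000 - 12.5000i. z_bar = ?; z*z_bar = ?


z_bar = 4.6000 + 12.5000i
z*z_bar = 4.6^2 + (-12.5)^2 = 21.16 + 156.25 = 177.41

z_bar = 4.6000 + 12.5000i, z*z_bar = 177.41


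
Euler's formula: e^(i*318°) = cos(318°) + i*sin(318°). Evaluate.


cos(318°) = 0.7431
sin(318°) = -0.6691

e^(i*318°) = 0.7431 - 0.6691i


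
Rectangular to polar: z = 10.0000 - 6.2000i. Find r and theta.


r = sqrt(100+38.44) = sqrt(138.44) = 11.7661
theta = atan2(-6.2, 10) = -31.7989 degrees

r = 11.7661, theta = -31.7989 degrees


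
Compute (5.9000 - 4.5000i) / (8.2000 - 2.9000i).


Conjugate of z2 = 8.2000 + 2.9000i
Numerator: (5.9000 - 4.5000i)(8.2000 + 2.9000i) = 61.4300 - 19.7900i
Denominator: 8.2^2 + (-2.9)^2 = 75.65
Result = (61.4300 - 19.7900i)/75.65

0.8120 - 0.2616i


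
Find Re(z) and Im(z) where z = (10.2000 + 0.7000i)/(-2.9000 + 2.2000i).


Multiply by conjugate: (10.2000 + 0.7000i)(-2.9000 - 2.2000i) / ((-2.9)^2 + 2.2^2)
Numerator real = 10.2*(-2.9) + 0.7*2.2 = -28.04
Numerator imag = 0.7*(-2.9) - 10.2*2.2 = -24.47
Denominator = 13.25
Re(z) = -28.04/13.25 = -2.1162
Im(z) = -24.47/13.25 = -1.8468

Re(z) = -2.1162, Im(z) = -1.8468


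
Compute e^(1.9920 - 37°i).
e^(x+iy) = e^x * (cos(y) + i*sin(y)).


e^1.9920 = 7.33018
cos(-37°) = 0.798636
sin(-37°) = -0.60182
Real = 7.33018*0.798636 = 5.8541
Imag = 7.33018*(-0.60182) = -4.4114

5.8541 - 4.4114i


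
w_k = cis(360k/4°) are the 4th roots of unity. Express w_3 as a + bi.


Angle = 360*3/4 = 270°
a = cos(270°) = 0
b = sin(270°) = -1.0000

0 - 1.0000i


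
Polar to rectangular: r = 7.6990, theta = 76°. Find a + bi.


a = 7.6990*cos(76°) = 7.6990*0.241922 = 1.8626
b = 7.6990*sin(76°) = 7.6990*0.9703 = 7.4703

1.8626 + 7.4703i


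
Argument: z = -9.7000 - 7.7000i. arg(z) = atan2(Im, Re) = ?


Re = -9.7, Im = -7.7
arg = atan2(-7.7, -9.7) = -141.5569 degrees

arg(z) = -141.5569 degrees


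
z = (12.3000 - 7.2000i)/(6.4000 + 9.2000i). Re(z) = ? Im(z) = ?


Multiply by conjugate: (12.3000 - 7.2000i)(6.4000 - 9.2000i) / (6.4^2 + 9.2^2)
Numerator real = 12.3*6.4 - (7.2)*9.2 = 12.48
Numerator imag = -7.2*6.4 - 12.3*9.2 = -159.24
Denominator = 125.6
Re(z) = 12.48/125.6 = 0.0994
Im(z) = -159.24/125.6 = -1.2678

Re(z) = 0.0994, Im(z) = -1.2678


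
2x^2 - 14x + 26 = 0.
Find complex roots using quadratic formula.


disc = (-14)^2 - 4*2*26 = 196 - 208 = -12
sqrt(|disc|) = sqrt(12) = 3.4641
Real part = 14/(2*2) = 3.5000
Imag part = 3.4641/(2*2) = 0.8660

3.5000 ± 0.8660i


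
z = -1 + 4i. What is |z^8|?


|z| = sqrt(1+16) = sqrt(17) = 4.1231
|z^8| = |z|^8 = (sqrt(17))^8 = 17^4 = 83521

|z^8| = 83521


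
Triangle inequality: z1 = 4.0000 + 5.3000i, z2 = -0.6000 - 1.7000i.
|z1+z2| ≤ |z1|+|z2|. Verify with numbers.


|z1| = sqrt(4^2 + 5.3^2) = sqrt(44.09) = 6.6400
|z2| = sqrt((-0.6)^2 + (-1.7)^2) = sqrt(3.25) = 1.8028
z1+z2 = 3.4000 + 3.6000i
|z1+z2| = sqrt(24.52) = 4.9518
|z1|+|z2| = 6.6400 + 1.8028 = 8.4428

|z1+z2| = 4.9518 ≤ |z1|+|z2| = 8.4428 (verified)


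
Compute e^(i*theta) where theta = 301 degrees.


cos(301°) = 0.5150
sin(301°) = -0.8572

e^(i*301°) = 0.5150 - 0.8572i


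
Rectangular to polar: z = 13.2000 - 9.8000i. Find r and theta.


r = sqrt(174.24+96.04) = sqrt(270.28) = 16.4402
theta = atan2(-9.8, 13.2) = -36.5911 degrees

r = 16.4402, theta = -36.5911 degrees


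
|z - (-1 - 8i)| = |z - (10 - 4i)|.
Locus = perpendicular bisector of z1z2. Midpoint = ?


Equal distances means the locus is the perpendicular bisector of z1 and z2.
Midpoint = ((-1+10)/2, (-8+(-4))/2) = (4.5000, -6.0000)

Perpendicular bisector through (4.5000, -6.0000)


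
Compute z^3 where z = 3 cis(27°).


r^3 = 3^3 = 27
n*theta = 3*27° = 81° = 81° (mod 360)
a = 27*cos(81°) = 4.2237
b = 27*sin(81°) = 26.6676

27 cis(81°) = 4.2237 + 26.6676i


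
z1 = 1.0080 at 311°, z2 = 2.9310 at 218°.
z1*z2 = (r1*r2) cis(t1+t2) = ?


r = 1.0080 * 2.9310 = 2.9544
theta = 311° + 218° = 529° = 169° (mod 360)

2.9544 cis(169°)


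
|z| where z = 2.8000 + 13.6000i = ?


|z| = sqrt(2.8^2 + 13.6^2) = sqrt(7.84 + 184.96) = sqrt(192.8) = 13.8852

|z| = 13.8852


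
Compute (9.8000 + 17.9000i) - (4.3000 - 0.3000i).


Real: 9.8 - 4.3 = 5.5
Imag: 17.9 + 0.3 = 18.2

5.5000 + 18.2000i


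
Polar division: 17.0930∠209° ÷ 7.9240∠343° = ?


r = 17.0930 / 7.9240 = 2.1571
theta = 209° - 343° = -134° = 226° (mod 360)

2.1571 cis(226°)


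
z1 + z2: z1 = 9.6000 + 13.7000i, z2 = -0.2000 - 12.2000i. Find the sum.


Real: 9.6 - 0.2 = 9.4
Imag: 13.7 - 12.2 = 1.5

9.4000 + 1.5000i


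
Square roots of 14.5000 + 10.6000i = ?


|z| = sqrt(210.25+112.36) = 17.9613
sqrt((|z|+a)/2) = sqrt((17.9613+14.5)/2) = sqrt(16.2307) = 4.0287
sqrt((|z|-a)/2) = sqrt((17.9613-14.5)/2) = sqrt(1.7307) = 1.3156

±(4.0287 + 1.3156i) i.e. 4.0287 + 1.3156i and -4.0287 - 1.3156i


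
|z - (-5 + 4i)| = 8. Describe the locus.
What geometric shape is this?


|z - z0| = r is a circle with center z0 and radius r.
Center = (-5, 4), radius = 8

Circle with center (-5, 4) and radius 8


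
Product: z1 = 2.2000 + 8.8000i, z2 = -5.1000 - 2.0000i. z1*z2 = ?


Real = 2.2*(-5.1) - 8.8*(-2) = -11.22 - (-17.6) = 6.38
Imag = 2.2*(-2) - (5.1)*8.8 = -4.4 - (44.88) = -49.28

6.3800 - 49.2800i


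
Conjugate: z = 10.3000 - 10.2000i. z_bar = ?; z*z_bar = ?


z_bar = 10.3000 + 10.2000i
z*z_bar = 10.3^2 + (-10.2)^2 = 106.09 + 104.04 = 210.13

z_bar = 10.3000 + 10.2000i, z*z_bar = 210.13


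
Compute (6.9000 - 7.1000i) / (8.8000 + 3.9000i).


Conjugate of z2 = 8.8000 - 3.9000i
Numerator: (6.9000 - 7.1000i)(8.8000 - 3.9000i) = 33.0300 - 89.3900i
Denominator: 8.8^2 + 3.9^2 = 92.65
Result = (33.0300 - 89.3900i)/92.65

0.3565 - 0.9648i


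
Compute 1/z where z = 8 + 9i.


|z|^2 = 64+81 = 145
1/z = (8 - 9i)/145

1/z = 0.0552 - 0.0621i


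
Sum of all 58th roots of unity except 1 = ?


With w = e^(2*pi*i/58), all 58 of the 58th roots of unity w^0 = 1, w, ..., w^(57) sum to 0: 1 + w + ... + w^(57) = (1 - w^58)/(1 - w) = 0 since w^58 = 1, w ≠ 1.
Removing the root 1: w + w^2 + ... + w^(57) = 0 - 1 = -1

Sum = -1


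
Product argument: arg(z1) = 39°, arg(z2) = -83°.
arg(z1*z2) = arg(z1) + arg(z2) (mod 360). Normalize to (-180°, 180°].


arg(z1*z2) = 39° - 83° = -44°
Normalized to (-180°, 180°]: -44°

-44°


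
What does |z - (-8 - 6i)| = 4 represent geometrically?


|z - z0| = r is a circle with center z0 and radius r.
Center = (-8, -6), radius = 4

Circle with center (-8, -6) and radius 4


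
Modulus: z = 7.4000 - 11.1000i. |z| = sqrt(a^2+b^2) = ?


|z| = sqrt(7.4^2 + (-11.1)^2) = sqrt(54.76 + 123.21) = sqrt(177.97) = 13.3405

|z| = 13.3405


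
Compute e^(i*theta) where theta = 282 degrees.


cos(282°) = 0.2079
sin(282°) = -0.9781

e^(i*282°) = 0.2079 - 0.9781i


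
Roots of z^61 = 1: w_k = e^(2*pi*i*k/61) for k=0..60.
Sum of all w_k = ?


The sum of all 61th roots of unity is 0.
Geometric series: (1 - w^61)/(1 - w) = (1-1)/(1-w) = 0 since w^61 = 1, w ≠ 1.
Alternatively: coefficient of z^60 in z^61 - 1 is 0.

0


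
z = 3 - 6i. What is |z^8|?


|z| = sqrt(9+36) = sqrt(45) = 6.7082
|z^8| = |z|^8 = (sqrt(45))^8 = 45^4 = 4100625

|z^8| = 4100625


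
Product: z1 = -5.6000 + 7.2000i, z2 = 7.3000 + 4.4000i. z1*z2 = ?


Real = -5.6*7.3 - 7.2*4.4 = -40.88 - 31.68 = -72.56
Imag = -5.6*4.4 + 7.3*7.2 = -24.64 + 52.56 = 27.92

-72.5600 + 27.9200i


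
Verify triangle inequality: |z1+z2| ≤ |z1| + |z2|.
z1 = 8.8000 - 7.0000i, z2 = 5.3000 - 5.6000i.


|z1| = sqrt(8.8^2 + (-7)^2) = sqrt(126.44) = 11.2446
|z2| = sqrt(5.3^2 + (-5.6)^2) = sqrt(59.45) = 7.7104
z1+z2 = 14.1000 - 12.6000i
|z1+z2| = sqrt(357.57) = 18.9095
|z1|+|z2| = 11.2446 + 7.7104 = 18.9550

|z1+z2| = 18.9095 ≤ |z1|+|z2| = 18.9550 (verified)


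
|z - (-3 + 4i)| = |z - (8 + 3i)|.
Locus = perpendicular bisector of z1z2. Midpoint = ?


Equal distances means the locus is the perpendicular bisector of z1 and z2.
Midpoint = ((-3+8)/2, (4+3)/2) = (2.5000, 3.5000)

Perpendicular bisector through (2.5000, 3.5000)


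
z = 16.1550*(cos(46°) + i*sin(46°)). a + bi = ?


a = 16.1550*cos(46°) = 16.1550*0.69466 = 11.2222
b = 16.1550*sin(46°) = 16.1550*0.71934 = 11.6209

11.2222 + 11.6209i


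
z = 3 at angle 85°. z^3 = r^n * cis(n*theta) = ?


r^3 = 3^3 = 27
n*theta = 3*85° = 255° = 255° (mod 360)
a = 27*cos(255°) = -6.9881
b = 27*sin(255°) = -26.0800

27 cis(255°) = -6.9881 - 26.0800i


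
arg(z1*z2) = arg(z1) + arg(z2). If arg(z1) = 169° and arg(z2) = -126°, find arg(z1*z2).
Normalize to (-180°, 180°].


arg(z1*z2) = 169° - 126° = 43°
Normalized to (-180°, 180°]: 43°

43°


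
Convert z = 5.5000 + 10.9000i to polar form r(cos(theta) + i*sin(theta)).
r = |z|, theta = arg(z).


r = sqrt(30.25+118.81) = sqrt(149.06) = 12.2090
theta = atan2(10.9, 5.5) = 63.2251 degrees

r = 12.2090, theta = 63.2251 degrees


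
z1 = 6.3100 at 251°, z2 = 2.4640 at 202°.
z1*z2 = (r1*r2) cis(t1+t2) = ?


r = 6.3100 * 2.4640 = 15.5478
theta = 251° + 202° = 453° = 93° (mod 360)

15.5478 cis(93°)


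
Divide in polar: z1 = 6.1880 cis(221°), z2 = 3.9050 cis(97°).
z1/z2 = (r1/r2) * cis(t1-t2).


r = 6.1880 / 3.9050 = 1.5846
theta = 221° - 97° = 124° = 124° (mod 360)

1.5846 cis(124°)


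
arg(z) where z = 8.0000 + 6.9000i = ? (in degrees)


Re = 8, Im = 6.9
arg = atan2(6.9, 8) = 40.7778 degrees

arg(z) = 40.7778 degrees


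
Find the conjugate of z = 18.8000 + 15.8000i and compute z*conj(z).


z_bar = 18.8000 - 15.8000i
z*z_bar = 18.8^2 + 15.8^2 = 353.44 + 249.64 = 603.08

z_bar = 18.8000 - 15.8000i, z*z_bar = 603.08


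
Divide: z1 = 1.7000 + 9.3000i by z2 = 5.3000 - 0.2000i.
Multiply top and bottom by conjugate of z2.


Conjugate of z2 = 5.3000 + 0.2000i
Numerator: (1.7000 + 9.3000i)(5.3000 + 0.2000i) = 7.1500 + 49.6300i
Denominator: 5.3^2 + (-0.2)^2 = 28.13
Result = (7.1500 + 49.6300i)/28.13

0.2542 + 1.7643i


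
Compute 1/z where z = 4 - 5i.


|z|^2 = 16+25 = 41
1/z = (4 + 5i)/41

1/z = 0.0976 + 0.1220i


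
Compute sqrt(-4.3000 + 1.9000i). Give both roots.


|z| = sqrt(18.49+3.61) = 4.7011
sqrt((|z|+a)/2) = sqrt((4.7011+(-4.3))/2) = sqrt(0.2005) = 0.4478
sqrt((|z|-a)/2) = sqrt((4.7011-(-4.3))/2) = sqrt(4.5005) = 2.1214

±(0.4478 + 2.1214i) i.e. 0.4478 + 2.1214i and -0.4478 - 2.1214i


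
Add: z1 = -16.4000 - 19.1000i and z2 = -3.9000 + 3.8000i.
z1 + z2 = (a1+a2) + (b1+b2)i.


Real: -16.4 - 3.9 = -20.3
Imag: -19.1 + 3.8 = -15.3

-20.3000 - 15.3000i


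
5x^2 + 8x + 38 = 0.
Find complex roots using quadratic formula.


disc = 8^2 - 4*5*38 = 64 - 760 = -696
sqrt(|disc|) = sqrt(696) = 26.3818
Real part = -8/(2*5) = -0.8000
Imag part = 26.3818/(2*5) = 2.6382

-0.8000 ± 2.6382i


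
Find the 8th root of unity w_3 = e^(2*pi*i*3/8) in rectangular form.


Angle = 360*3/8 = 135°
a = cos(135°) = -0.7071
b = sin(135°) = 0.7071

-0.7071 + 0.7071i


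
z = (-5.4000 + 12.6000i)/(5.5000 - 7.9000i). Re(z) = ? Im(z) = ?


Multiply by conjugate: (-5.4000 + 12.6000i)(5.5000 + 7.9000i) / (5.5^2 + (-7.9)^2)
Numerator real = -5.4*5.5 + 12.6*(-7.9) = -129.24
Numerator imag = 12.6*5.5 - (-5.4)*(-7.9) = 26.64
Denominator = 92.66
Re(z) = -129.24/92.66 = -1.3948
Im(z) = 26.64/92.66 = 0.2875

Re(z) = -1.3948, Im(z) = 0.2875


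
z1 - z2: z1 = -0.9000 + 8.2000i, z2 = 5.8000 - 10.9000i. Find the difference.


Real: -0.9 - 5.8 = -6.7
Imag: 8.2 + 10.9 = 19.1

-6.7000 + 19.1000i


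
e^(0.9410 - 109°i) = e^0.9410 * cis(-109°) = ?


e^0.9410 = 2.5625
cos(-109°) = -0.32557
sin(-109°) = -0.94552
Real = 2.5625*(-0.32557) = -0.8343
Imag = 2.5625*(-0.94552) = -2.4229

-0.8343 - 2.4229i


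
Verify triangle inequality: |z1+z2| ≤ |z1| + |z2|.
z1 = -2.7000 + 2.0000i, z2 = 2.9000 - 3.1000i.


|z1| = sqrt((-2.7)^2 + 2^2) = sqrt(11.29) = 3.3601
|z2| = sqrt(2.9^2 + (-3.1)^2) = sqrt(18.02) = 4.2450
z1+z2 = 0.2000 - 1.1000i
|z1+z2| = sqrt(1.25) = 1.1180
|z1|+|z2| = 3.3601 + 4.2450 = 7.6051

|z1+z2| = 1.1180 ≤ |z1|+|z2| = 7.6051 (verified)


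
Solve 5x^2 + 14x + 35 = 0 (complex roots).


disc = 14^2 - 4*5*35 = 196 - 700 = -504
sqrt(|disc|) = sqrt(504) = 22.4499
Real part = -14/(2*5) = -1.4000
Imag part = 22.4499/(2*5) = 2.2450

-1.4000 ± 2.2450i


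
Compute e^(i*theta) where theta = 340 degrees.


cos(340°) = 0.9397
sin(340°) = -0.3420

e^(i*340°) = 0.9397 - 0.3420i


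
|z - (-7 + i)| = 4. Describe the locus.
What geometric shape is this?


|z - z0| = r is a circle with center z0 and radius r.
Center = (-7, 1), radius = 4

Circle with center (-7, 1) and radius 4


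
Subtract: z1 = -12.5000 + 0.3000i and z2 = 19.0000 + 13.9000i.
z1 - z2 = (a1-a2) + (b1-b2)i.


Real: -12.5 - 19 = -31.5
Imag: 0.3 - 13.9 = -13.6

-31.5000 - 13.6000i


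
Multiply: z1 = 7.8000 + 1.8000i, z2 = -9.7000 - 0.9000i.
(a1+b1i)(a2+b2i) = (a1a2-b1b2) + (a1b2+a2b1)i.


Real = 7.8*(-9.7) - 1.8*(-0.9) = -75.66 - (-1.62) = -74.04
Imag = 7.8*(-0.9) - (9.7)*1.8 = -7.02 - (17.46) = -24.48

-74.0400 - 24.4800i


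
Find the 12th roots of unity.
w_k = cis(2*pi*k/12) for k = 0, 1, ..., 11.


The 12th roots of unity are cis(360k/12°) for k=0..11
Angle step = 360/12 = 30°
Primitive root: cis(30°)
Primitive root = 0.8660 + 0.5000i

12 roots at angles: 0°, 30°, 60°, 90°, 120°, 150°, 180°, 210°, 240°, 270°, 300°, 330°


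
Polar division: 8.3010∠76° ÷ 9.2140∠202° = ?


r = 8.3010 / 9.2140 = 0.9009
theta = 76° - 202° = -126° = 234° (mod 360)

0.9009 cis(234°)


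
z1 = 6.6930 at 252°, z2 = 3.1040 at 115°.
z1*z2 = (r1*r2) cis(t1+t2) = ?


r = 6.6930 * 3.1040 = 20.7751
theta = 252° + 115° = 367° = 7° (mod 360)

20.7751 cis(7°)


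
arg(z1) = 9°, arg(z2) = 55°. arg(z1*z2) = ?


arg(z1*z2) = 9° + 55° = 64°
Normalized to (-180°, 180°]: 64°

64°


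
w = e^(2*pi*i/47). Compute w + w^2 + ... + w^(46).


With w = e^(2*pi*i/47), all 47 of the 47th roots of unity w^0 = 1, w, ..., w^(46) sum to 0: 1 + w + ... + w^(46) = (1 - w^47)/(1 - w) = 0 since w^47 = 1, w ≠ 1.
Removing the root 1: w + w^2 + ... + w^(46) = 0 - 1 = -1

Sum = -1


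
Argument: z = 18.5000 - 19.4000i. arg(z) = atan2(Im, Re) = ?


Re = 18.5, Im = -19.4
arg = atan2(-19.4, 18.5) = -46.3603 degrees

arg(z) = -46.3603 degrees


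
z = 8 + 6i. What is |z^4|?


|z| = sqrt(64+36) = sqrt(100) = 10
|z^4| = |z|^4 = 10^4 = 10000

|z^4| = 10000


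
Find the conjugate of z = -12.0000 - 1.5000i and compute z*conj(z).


z_bar = -12.0000 + 1.5000i
z*z_bar = (-12)^2 + (-1.5)^2 = 144 + 2.25 = 146.25

z_bar = -12.0000 + 1.5000i, z*z_bar = 146.25


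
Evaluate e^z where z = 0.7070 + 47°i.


e^0.7070 = 2.0279
cos(47°) = 0.682
sin(47°) = 0.73135
Real = 2.0279*0.682 = 1.3830
Imag = 2.0279*0.73135 = 1.4831

1.3830 + 1.4831i


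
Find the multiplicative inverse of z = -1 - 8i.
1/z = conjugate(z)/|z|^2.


|z|^2 = 1+64 = 65
1/z = (-1 + 8i)/65

1/z = -0.0154 + 0.1231i


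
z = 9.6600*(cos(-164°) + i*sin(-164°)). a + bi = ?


a = 9.6600*cos(-164°) = 9.6600*(-0.96126) = -9.2858
b = 9.6600*sin(-164°) = 9.6600*(-0.27564) = -2.6627

-9.2858 - 2.6627i


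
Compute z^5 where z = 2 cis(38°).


r^5 = 2^5 = 32
n*theta = 5*38° = 190° = 190° (mod 360)
a = 32*cos(190°) = -31.5138
b = 32*sin(190°) = -5.5567

32 cis(190°) = -31.5138 - 5.5567i


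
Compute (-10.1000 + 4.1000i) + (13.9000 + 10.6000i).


Real: -10.1 + 13.9 = 3.8
Imag: 4.1 + 10.6 = 14.7

3.8000 + 14.7000i


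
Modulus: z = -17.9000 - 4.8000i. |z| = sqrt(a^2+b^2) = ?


|z| = sqrt((-17.9)^2 + (-4.8)^2) = sqrt(320.41 + 23.04) = sqrt(343.45) = 18.5324

|z| = 18.5324


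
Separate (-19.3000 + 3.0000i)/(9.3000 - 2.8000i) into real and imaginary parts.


Multiply by conjugate: (-19.3000 + 3.0000i)(9.3000 + 2.8000i) / (9.3^2 + (-2.8)^2)
Numerator real = -19.3*9.3 + 3*(-2.8) = -187.89
Numerator imag = 3*9.3 - (-19.3)*(-2.8) = -26.14
Denominator = 94.33
Re(z) = -187.89/94.33 = -1.9918
Im(z) = -26.14/94.33 = -0.2771

Re(z) = -1.9918, Im(z) = -0.2771


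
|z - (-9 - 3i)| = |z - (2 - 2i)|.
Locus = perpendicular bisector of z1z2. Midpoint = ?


Equal distances means the locus is the perpendicular bisector of z1 and z2.
Midpoint = ((-9+2)/2, (-3+(-2))/2) = (-3.5000, -2.5000)

Perpendicular bisector through (-3.5000, -2.5000)


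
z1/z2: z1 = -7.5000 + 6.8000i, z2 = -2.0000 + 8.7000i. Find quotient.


Conjugate of z2 = -2.0000 - 8.7000i
Numerator: (-7.5000 + 6.8000i)(-2.0000 - 8.7000i) = 74.1600 + 51.6500i
Denominator: (-2)^2 + 8.7^2 = 79.69
Result = (74.1600 + 51.6500i)/79.69

0.9306 + 0.6481i


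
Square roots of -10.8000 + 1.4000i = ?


|z| = sqrt(116.64+1.96) = 10.8904
sqrt((|z|+a)/2) = sqrt((10.8904+(-10.8))/2) = sqrt(0.0452) = 0.2126
sqrt((|z|-a)/2) = sqrt((10.8904-(-10.8))/2) = sqrt(10.8452) = 3.2932

±(0.2126 + 3.2932i) i.e. 0.2126 + 3.2932i and -0.2126 - 3.2932i


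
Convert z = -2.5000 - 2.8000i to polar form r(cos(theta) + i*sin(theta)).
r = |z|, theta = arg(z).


r = sqrt(6.25+7.84) = sqrt(14.09) = 3.7537
theta = atan2(-2.8, -2.5) = -131.7603 degrees

r = 3.7537, theta = -131.7603 degrees


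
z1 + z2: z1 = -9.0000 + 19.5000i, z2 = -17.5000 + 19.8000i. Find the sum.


Real: -9 - 17.5 = -26.5
Imag: 19.5 + 19.8 = 39.3

-26.5000 + 39.3000i


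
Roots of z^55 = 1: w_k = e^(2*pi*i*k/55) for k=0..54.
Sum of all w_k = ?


The sum of all 55th roots of unity is 0.
Geometric series: (1 - w^55)/(1 - w) = (1-1)/(1-w) = 0 since w^55 = 1, w ≠ 1.
Alternatively: coefficient of z^54 in z^55 - 1 is 0.

0


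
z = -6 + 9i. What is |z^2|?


|z| = sqrt(36+81) = sqrt(117) = 10.8167
|z^2| = |z|^2 = (sqrt(117))^2 = 117

|z^2| = 117


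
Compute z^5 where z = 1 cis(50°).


r^5 = 1^5 = 1
n*theta = 5*50° = 250° = 250° (mod 360)
a = 1*cos(250°) = -0.3420
b = 1*sin(250°) = -0.9397

1 cis(250°) = -0.3420 - 0.9397i


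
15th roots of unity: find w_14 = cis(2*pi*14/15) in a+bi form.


Angle = 360*14/15 = 336°
a = cos(336°) = 0.9135
b = sin(336°) = -0.4067

0.9135 - 0.4067i


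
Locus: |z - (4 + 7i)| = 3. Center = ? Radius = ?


|z - z0| = r is a circle with center z0 and radius r.
Center = (4, 7), radius = 3

Circle with center (4, 7) and radius 3


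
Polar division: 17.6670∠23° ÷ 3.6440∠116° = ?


r = 17.6670 / 3.6440 = 4.8482
theta = 23° - 116° = -93° = 267° (mod 360)

4.8482 cis(267°)


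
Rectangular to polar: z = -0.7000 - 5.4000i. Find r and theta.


r = sqrt(0.49+29.16) = sqrt(29.65) = 5.4452
theta = atan2(-5.4, -0.7) = -97.3860 degrees

r = 5.4452, theta = -97.3860 degrees


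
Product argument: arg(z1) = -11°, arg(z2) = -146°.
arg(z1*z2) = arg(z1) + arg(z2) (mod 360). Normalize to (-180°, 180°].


arg(z1*z2) = -11° - 146° = -157°
Normalized to (-180°, 180°]: -157°

-157°


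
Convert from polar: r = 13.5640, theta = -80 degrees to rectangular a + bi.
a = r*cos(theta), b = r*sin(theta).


a = 13.5640*cos(-80°) = 13.5640*0.17365 = 2.3554
b = 13.5640*sin(-80°) = 13.5640*(-0.984808) = -13.3579

2.3554 - 13.3579i


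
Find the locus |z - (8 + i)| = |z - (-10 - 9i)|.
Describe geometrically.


Equal distances means the locus is the perpendicular bisector of z1 and z2.
Midpoint = ((8+(-10))/2, (1+(-9))/2) = (-1.0000, -4.0000)

Perpendicular bisector through (-1.0000, -4.0000)


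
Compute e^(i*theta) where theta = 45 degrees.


cos(45°) = 0.7071
sin(45°) = 0.7071

e^(i*45°) = 0.7071 + 0.7071i


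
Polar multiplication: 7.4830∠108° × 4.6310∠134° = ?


r = 7.4830 * 4.6310 = 34.6538
theta = 108° + 134° = 242° = 242° (mod 360)

34.6538 cis(242°)


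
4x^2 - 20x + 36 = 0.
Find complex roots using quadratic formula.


disc = (-20)^2 - 4*4*36 = 400 - 576 = -176
sqrt(|disc|) = sqrt(176) = 13.2665
Real part = 20/(2*4) = 2.5000
Imag part = 13.2665/(2*4) = 1.6583

2.5000 ± 1.6583i


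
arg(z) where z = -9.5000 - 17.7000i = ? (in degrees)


Re = -9.5, Im = -17.7
arg = atan2(-17.7, -9.5) = -118.2235 degrees

arg(z) = -118.2235 degrees


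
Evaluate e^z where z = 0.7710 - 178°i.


e^0.7710 = 2.1619
cos(-178°) = -0.9994
sin(-178°) = -0.0349
Real = 2.1619*(-0.9994) = -2.1606
Imag = 2.1619*(-0.0349) = -0.0755

-2.1606 - 0.0755i


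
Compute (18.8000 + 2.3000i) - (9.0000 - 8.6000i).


Real: 18.8 - 9 = 9.8
Imag: 2.3 + 8.6 = 10.9

9.8000 + 10.9000i


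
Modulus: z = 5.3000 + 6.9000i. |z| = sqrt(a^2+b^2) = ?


|z| = sqrt(5.3^2 + 6.9^2) = sqrt(28.09 + 47.61) = sqrt(75.7) = 8.7006

|z| = 8.7006


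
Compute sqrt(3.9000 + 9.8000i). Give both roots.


|z| = sqrt(15.21+96.04) = 10.5475
sqrt((|z|+a)/2) = sqrt((10.5475+3.9)/2) = sqrt(7.2238) = 2.6877
sqrt((|z|-a)/2) = sqrt((10.5475-3.9)/2) = sqrt(3.3238) = 1.8231

±(2.6877 + 1.8231i) i.e. 2.6877 + 1.8231i and -2.6877 - 1.8231i


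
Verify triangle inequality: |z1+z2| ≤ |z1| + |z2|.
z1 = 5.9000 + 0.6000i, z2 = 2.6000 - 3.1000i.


|z1| = sqrt(5.9^2 + 0.6^2) = sqrt(35.17) = 5.9304
|z2| = sqrt(2.6^2 + (-3.1)^2) = sqrt(16.37) = 4.0460
z1+z2 = 8.5000 - 2.5000i
|z1+z2| = sqrt(78.5) = 8.8600
|z1|+|z2| = 5.9304 + 4.0460 = 9.9764

|z1+z2| = 8.8600 ≤ |z1|+|z2| = 9.9764 (verified)


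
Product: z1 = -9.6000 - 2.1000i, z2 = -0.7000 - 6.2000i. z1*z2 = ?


Real = -9.6*(-0.7) - (-2.1)*(-6.2) = 6.72 - 13.02 = -6.3
Imag = -9.6*(-6.2) - (0.7)*(-2.1) = 59.52 + 1.47 = 60.99

-6.3000 + 60.9900i


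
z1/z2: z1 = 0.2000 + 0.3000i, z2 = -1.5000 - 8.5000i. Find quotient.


Conjugate of z2 = -1.5000 + 8.5000i
Numerator: (0.2000 + 0.3000i)(-1.5000 + 8.5000i) = -2.8500 + 1.2500i
Denominator: (-1.5)^2 + (-8.5)^2 = 74.5
Result = (-2.8500 + 1.2500i)/74.5

-0.0383 + 0.0168i


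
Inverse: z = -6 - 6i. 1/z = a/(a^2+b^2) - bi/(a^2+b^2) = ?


|z|^2 = 36+36 = 72
1/z = (-6 + 6i)/72

1/z = -0.0833 + 0.0833i


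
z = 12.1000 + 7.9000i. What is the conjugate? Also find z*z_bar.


z_bar = 12.1000 - 7.9000i
z*z_bar = 12.1^2 + 7.9^2 = 146.41 + 62.41 = 208.82

z_bar = 12.1000 - 7.9000i, z*z_bar = 208.82


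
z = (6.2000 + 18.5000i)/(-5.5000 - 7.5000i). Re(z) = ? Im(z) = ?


Multiply by conjugate: (6.2000 + 18.5000i)(-5.5000 + 7.5000i) / ((-5.5)^2 + (-7.5)^2)
Numerator real = 6.2*(-5.5) + 18.5*(-7.5) = -172.85
Numerator imag = 18.5*(-5.5) - 6.2*(-7.5) = -55.25
Denominator = 86.5
Re(z) = -172.85/86.5 = -1.9983
Im(z) = -55.25/86.5 = -0.6387

Re(z) = -1.9983, Im(z) = -0.6387


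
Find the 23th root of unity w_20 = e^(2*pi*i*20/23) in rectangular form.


Angle = 360*20/23 = 313.0435°
a = cos(313.0435°) = 0.6826
b = sin(313.0435°) = -0.7308

0.6826 - 0.7308i


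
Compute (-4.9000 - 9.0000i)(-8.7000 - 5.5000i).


Real = -4.9*(-8.7) - (-9)*(-5.5) = 42.63 - 49.5 = -6.87
Imag = -4.9*(-5.5) - (8.7)*(-9) = 26.95 + 78.3 = 105.25

-6.8700 + 105.2500i


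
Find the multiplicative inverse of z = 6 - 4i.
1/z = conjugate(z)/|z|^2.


|z|^2 = 36+16 = 52
1/z = (6 + 4i)/52

1/z = 0.1154 + 0.0769i


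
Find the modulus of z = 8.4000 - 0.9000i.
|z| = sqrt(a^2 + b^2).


|z| = sqrt(8.4^2 + (-0.9)^2) = sqrt(70.56 + 0.81) = sqrt(71.37) = 8.4481

|z| = 8.4481


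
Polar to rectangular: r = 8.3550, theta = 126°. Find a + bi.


a = 8.3550*cos(126°) = 8.3550*(-0.587785) = -4.9109
b = 8.3550*sin(126°) = 8.3550*0.809017 = 6.7593

-4.9109 + 6.7593i


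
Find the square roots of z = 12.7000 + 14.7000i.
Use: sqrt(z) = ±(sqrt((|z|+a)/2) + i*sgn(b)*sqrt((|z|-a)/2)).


|z| = sqrt(161.29+216.09) = 19.4263
sqrt((|z|+a)/2) = sqrt((19.4263+12.7)/2) = sqrt(16.0631) = 4.0079
sqrt((|z|-a)/2) = sqrt((19.4263-12.7)/2) = sqrt(3.3631) = 1.8339

±(4.0079 + 1.8339i) i.e. 4.0079 + 1.8339i and -4.0079 - 1.8339i


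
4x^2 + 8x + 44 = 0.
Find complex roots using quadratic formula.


disc = 8^2 - 4*4*44 = 64 - 704 = -640
sqrt(|disc|) = sqrt(640) = 25.2982
Real part = -8/(2*4) = -1.0000
Imag part = 25.2982/(2*4) = 3.1623

-1.0000 ± 3.1623i


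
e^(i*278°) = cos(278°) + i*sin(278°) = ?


cos(278°) = 0.1392
sin(278°) = -0.9903

e^(i*278°) = 0.1392 - 0.9903i


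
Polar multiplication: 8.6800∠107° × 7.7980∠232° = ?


r = 8.6800 * 7.7980 = 67.6866
theta = 107° + 232° = 339° = 339° (mod 360)

67.6866 cis(339°)


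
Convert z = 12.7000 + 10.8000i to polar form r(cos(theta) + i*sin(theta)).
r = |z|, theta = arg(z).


r = sqrt(161.29+116.64) = sqrt(277.93) = 16.6712
theta = atan2(10.8, 12.7) = 40.3776 degrees

r = 16.6712, theta = 40.3776 degrees


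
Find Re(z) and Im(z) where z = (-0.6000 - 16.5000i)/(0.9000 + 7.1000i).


Multiply by conjugate: (-0.6000 - 16.5000i)(0.9000 - 7.1000i) / (0.9^2 + 7.1^2)
Numerator real = -0.6*0.9 - (16.5)*7.1 = -117.69
Numerator imag = -16.5*0.9 - (-0.6)*7.1 = -10.59
Denominator = 51.22
Re(z) = -117.69/51.22 = -2.2977
Im(z) = -10.59/51.22 = -0.2068

Re(z) = -2.2977, Im(z) = -0.2068


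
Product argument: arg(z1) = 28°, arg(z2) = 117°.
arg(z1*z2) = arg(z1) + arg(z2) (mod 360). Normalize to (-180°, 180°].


arg(z1*z2) = 28° + 117° = 145°
Normalized to (-180°, 180°]: 145°

145°


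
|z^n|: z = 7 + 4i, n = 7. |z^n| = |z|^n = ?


|z| = sqrt(49+16) = sqrt(65) = 8.0623
|z^7| = |z|^7 = (sqrt(65))^7 = 65^3 * sqrt(65) = 274625*sqrt(65)

|z^7| = 274625*sqrt(65) ≈ 2214097.5341


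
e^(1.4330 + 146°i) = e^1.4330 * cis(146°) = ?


e^1.4330 = 4.1913
cos(146°) = -0.829038
sin(146°) = 0.55919
Real = 4.1913*(-0.829038) = -3.4747
Imag = 4.1913*0.55919 = 2.3437

-3.4747 + 2.3437i


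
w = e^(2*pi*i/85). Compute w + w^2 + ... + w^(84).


With w = e^(2*pi*i/85), all 85 of the 85th roots of unity w^0 = 1, w, ..., w^(84) sum to 0: 1 + w + ... + w^(84) = (1 - w^85)/(1 - w) = 0 since w^85 = 1, w ≠ 1.
Removing the root 1: w + w^2 + ... + w^(84) = 0 - 1 = -1

Sum = -1


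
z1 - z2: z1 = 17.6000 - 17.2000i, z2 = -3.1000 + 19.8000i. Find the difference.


Real: 17.6 + 3.1 = 20.7
Imag: -17.2 - 19.8 = -37

20.7000 - 37.0000i


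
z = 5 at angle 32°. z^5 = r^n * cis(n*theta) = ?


r^5 = 5^5 = 3125
n*theta = 5*32° = 160° = 160° (mod 360)
a = 3125*cos(160°) = -2936.5394
b = 3125*sin(160°) = 1068.8129

3125 cis(160°) = -2936.5394 + 1068.8129i


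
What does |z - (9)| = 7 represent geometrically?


|z - z0| = r is a circle with center z0 and radius r.
Center = (9, 0), radius = 7

Circle with center (9, 0) and radius 7


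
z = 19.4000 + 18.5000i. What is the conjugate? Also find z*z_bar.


z_bar = 19.4000 - 18.5000i
z*z_bar = 19.4^2 + 18.5^2 = 376.36 + 342.25 = 718.61

z_bar = 19.4000 - 18.5000i, z*z_bar = 718.61
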